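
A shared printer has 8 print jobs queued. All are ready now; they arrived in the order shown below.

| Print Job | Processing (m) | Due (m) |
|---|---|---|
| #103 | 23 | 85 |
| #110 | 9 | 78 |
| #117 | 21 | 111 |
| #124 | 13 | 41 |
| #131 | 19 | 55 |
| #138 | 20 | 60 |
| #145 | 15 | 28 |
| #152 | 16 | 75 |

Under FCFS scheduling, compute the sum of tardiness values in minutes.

253

FIFO (arrival order): #103 #110 #117 #124 #131 #138 #145 #152.
#103: 0→23, due 85, tardiness 0
#110: 23→32, due 78, tardiness 0
#117: 32→53, due 111, tardiness 0
#124: 53→66, due 41, tardiness 25
#131: 66→85, due 55, tardiness 30
#138: 85→105, due 60, tardiness 45
#145: 105→120, due 28, tardiness 92
#152: 120→136, due 75, tardiness 61
Sum = 0+0+0+25+30+45+92+61 = 253.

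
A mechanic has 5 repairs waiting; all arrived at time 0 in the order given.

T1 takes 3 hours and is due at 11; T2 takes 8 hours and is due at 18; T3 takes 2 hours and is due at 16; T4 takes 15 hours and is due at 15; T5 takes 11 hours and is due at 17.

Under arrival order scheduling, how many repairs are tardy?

2

FIFO (arrival order): T1 T2 T3 T4 T5.
T1: 0→3, due 11, tardiness 0
T2: 3→11, due 18, tardiness 0
T3: 11→13, due 16, tardiness 0
T4: 13→28, due 15, tardiness 13
T5: 28→39, due 17, tardiness 22
Late repairs: 2.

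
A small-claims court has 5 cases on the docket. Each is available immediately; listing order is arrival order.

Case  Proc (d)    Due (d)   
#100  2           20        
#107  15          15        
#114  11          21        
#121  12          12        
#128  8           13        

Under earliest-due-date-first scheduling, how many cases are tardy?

4

EDD (increasing due date): #121 #128 #107 #100 #114.
#121: 0→12, due 12, tardiness 0
#128: 12→20, due 13, tardiness 7
#107: 20→35, due 15, tardiness 20
#100: 35→37, due 20, tardiness 17
#114: 37→48, due 21, tardiness 27
Late cases: 4.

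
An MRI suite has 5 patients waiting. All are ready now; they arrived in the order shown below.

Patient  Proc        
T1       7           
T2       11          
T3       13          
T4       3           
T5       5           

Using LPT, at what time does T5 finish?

LPT (decreasing processing time): T3 T2 T1 T5 T4.
T3: 0→13
T2: 13→24
T1: 24→31
T5: 31→36

36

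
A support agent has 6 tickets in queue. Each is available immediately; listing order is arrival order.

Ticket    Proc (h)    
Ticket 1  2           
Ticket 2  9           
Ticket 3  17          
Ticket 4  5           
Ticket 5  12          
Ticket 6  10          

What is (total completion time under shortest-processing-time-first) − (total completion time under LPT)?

SPT (increasing processing time): Ticket 1 Ticket 4 Ticket 2 Ticket 6 Ticket 5 Ticket 3.
Ticket 1: 0→2
Ticket 4: 2→7
Ticket 2: 7→16
Ticket 6: 16→26
Ticket 5: 26→38
Ticket 3: 38→55
Sum = 2+7+16+26+38+55 = 144.
LPT (decreasing processing time): Ticket 3 Ticket 5 Ticket 6 Ticket 2 Ticket 4 Ticket 1.
Ticket 3: 0→17
Ticket 5: 17→29
Ticket 6: 29→39
Ticket 2: 39→48
Ticket 4: 48→53
Ticket 1: 53→55
Sum = 17+29+39+48+53+55 = 241.
Difference = 144 − 241 = -97.

-97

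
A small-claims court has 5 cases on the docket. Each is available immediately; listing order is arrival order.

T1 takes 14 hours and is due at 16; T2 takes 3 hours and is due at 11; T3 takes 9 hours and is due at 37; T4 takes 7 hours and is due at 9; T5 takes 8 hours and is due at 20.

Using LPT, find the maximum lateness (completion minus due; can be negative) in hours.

LPT (decreasing processing time): T1 T3 T5 T4 T2.
T1: 0→14, due 16, lateness -2
T3: 14→23, due 37, lateness -14
T5: 23→31, due 20, lateness 11
T4: 31→38, due 9, lateness 29
T2: 38→41, due 11, lateness 30
Maximum = 30.

30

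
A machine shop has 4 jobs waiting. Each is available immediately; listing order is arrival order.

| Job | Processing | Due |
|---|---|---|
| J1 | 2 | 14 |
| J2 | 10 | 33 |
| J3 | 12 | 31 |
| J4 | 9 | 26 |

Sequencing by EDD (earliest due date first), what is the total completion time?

EDD (increasing due date): J1 J4 J3 J2.
J1: 0→2
J4: 2→11
J3: 11→23
J2: 23→33
Sum = 2+11+23+33 = 69.

69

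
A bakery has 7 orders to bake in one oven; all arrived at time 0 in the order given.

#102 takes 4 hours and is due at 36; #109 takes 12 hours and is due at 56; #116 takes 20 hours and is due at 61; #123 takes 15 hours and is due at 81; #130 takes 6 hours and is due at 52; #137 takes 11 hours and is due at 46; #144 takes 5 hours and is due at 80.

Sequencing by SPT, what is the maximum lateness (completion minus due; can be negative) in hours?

SPT (increasing processing time): #102 #144 #130 #137 #109 #123 #116.
#102: 0→4, due 36, lateness -32
#144: 4→9, due 80, lateness -71
#130: 9→15, due 52, lateness -37
#137: 15→26, due 46, lateness -20
#109: 26→38, due 56, lateness -18
#123: 38→53, due 81, lateness -28
#116: 53→73, due 61, lateness 12
Maximum = 12.

12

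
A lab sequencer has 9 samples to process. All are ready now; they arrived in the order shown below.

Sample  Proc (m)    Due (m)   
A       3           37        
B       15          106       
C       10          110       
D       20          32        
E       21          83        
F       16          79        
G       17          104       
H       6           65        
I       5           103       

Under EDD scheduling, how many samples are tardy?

EDD (increasing due date): D A H F E I G B C.
D: 0→20, due 32, tardiness 0
A: 20→23, due 37, tardiness 0
H: 23→29, due 65, tardiness 0
F: 29→45, due 79, tardiness 0
E: 45→66, due 83, tardiness 0
I: 66→71, due 103, tardiness 0
G: 71→88, due 104, tardiness 0
B: 88→103, due 106, tardiness 0
C: 103→113, due 110, tardiness 3
Late samples: 1.

1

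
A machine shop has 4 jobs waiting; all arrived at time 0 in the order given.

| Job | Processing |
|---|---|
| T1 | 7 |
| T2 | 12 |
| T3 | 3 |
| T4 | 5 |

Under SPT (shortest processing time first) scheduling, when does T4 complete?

SPT (increasing processing time): T3 T4 T1 T2.
T3: 0→3
T4: 3→8

8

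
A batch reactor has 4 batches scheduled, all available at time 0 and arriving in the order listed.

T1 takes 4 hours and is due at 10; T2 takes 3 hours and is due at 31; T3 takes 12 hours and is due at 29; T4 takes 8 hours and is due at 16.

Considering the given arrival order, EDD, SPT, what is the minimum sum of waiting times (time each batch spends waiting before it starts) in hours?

FIFO (arrival order): T1 T2 T3 T4.
T1: waits 0, runs 0→4
T2: waits 4, runs 4→7
T3: waits 7, runs 7→19
T4: waits 19, runs 19→27
Sum = 0+4+7+19 = 30.
EDD (increasing due date): T1 T4 T3 T2.
T1: waits 0, runs 0→4
T4: waits 4, runs 4→12
T3: waits 12, runs 12→24
T2: waits 24, runs 24→27
Sum = 0+4+12+24 = 40.
SPT (increasing processing time): T2 T1 T4 T3.
T2: waits 0, runs 0→3
T1: waits 3, runs 3→7
T4: waits 7, runs 7→15
T3: waits 15, runs 15→27
Sum = 0+3+7+15 = 25.
FIFO 30, EDD 40, SPT 25 → minimum 25.

25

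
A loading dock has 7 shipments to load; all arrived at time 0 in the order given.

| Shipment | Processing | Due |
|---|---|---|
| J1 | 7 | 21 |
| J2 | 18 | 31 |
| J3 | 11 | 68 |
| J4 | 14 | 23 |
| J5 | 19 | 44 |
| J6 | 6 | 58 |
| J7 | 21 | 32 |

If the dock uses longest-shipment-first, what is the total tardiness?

LPT (decreasing processing time): J7 J5 J2 J4 J3 J1 J6.
J7: 0→21, due 32, tardiness 0
J5: 21→40, due 44, tardiness 0
J2: 40→58, due 31, tardiness 27
J4: 58→72, due 23, tardiness 49
J3: 72→83, due 68, tardiness 15
J1: 83→90, due 21, tardiness 69
J6: 90→96, due 58, tardiness 38
Sum = 0+0+27+49+15+69+38 = 198.

198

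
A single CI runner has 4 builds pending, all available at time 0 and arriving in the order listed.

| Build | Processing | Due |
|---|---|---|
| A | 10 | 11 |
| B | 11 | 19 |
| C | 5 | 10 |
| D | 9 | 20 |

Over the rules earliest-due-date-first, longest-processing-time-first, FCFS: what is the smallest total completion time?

EDD (increasing due date): C A B D.
C: 0→5
A: 5→15
B: 15→26
D: 26→35
Sum = 5+15+26+35 = 81.
LPT (decreasing processing time): B A D C.
B: 0→11
A: 11→21
D: 21→30
C: 30→35
Sum = 11+21+30+35 = 97.
FIFO (arrival order): A B C D.
A: 0→10
B: 10→21
C: 21→26
D: 26→35
Sum = 10+21+26+35 = 92.
EDD 81, LPT 97, FIFO 92 → minimum 81.

81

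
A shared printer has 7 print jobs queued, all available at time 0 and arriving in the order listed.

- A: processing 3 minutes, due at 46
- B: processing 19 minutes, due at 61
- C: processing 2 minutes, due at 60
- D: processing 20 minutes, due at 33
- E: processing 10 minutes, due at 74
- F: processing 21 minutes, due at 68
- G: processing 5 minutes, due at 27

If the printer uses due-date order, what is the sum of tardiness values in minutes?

8

EDD (increasing due date): G D A C B F E.
G: 0→5, due 27, tardiness 0
D: 5→25, due 33, tardiness 0
A: 25→28, due 46, tardiness 0
C: 28→30, due 60, tardiness 0
B: 30→49, due 61, tardiness 0
F: 49→70, due 68, tardiness 2
E: 70→80, due 74, tardiness 6
Sum = 0+0+0+0+0+2+6 = 8.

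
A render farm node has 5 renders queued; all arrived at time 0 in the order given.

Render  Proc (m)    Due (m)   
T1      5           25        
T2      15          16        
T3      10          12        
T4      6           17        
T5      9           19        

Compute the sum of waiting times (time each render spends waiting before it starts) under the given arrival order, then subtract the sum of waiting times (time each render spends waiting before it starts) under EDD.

FIFO (arrival order): T1 T2 T3 T4 T5.
T1: waits 0, runs 0→5
T2: waits 5, runs 5→20
T3: waits 20, runs 20→30
T4: waits 30, runs 30→36
T5: waits 36, runs 36→45
Sum = 0+5+20+30+36 = 91.
EDD (increasing due date): T3 T2 T4 T5 T1.
T3: waits 0, runs 0→10
T2: waits 10, runs 10→25
T4: waits 25, runs 25→31
T5: waits 31, runs 31→40
T1: waits 40, runs 40→45
Sum = 0+10+25+31+40 = 106.
Difference = 91 − 106 = -15.

-15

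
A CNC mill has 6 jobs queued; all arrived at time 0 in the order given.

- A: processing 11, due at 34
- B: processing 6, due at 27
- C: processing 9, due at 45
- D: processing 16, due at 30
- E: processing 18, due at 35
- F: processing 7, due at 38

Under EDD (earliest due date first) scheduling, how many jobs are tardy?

3

EDD (increasing due date): B D A E F C.
B: 0→6, due 27, tardiness 0
D: 6→22, due 30, tardiness 0
A: 22→33, due 34, tardiness 0
E: 33→51, due 35, tardiness 16
F: 51→58, due 38, tardiness 20
C: 58→67, due 45, tardiness 22
Late jobs: 3.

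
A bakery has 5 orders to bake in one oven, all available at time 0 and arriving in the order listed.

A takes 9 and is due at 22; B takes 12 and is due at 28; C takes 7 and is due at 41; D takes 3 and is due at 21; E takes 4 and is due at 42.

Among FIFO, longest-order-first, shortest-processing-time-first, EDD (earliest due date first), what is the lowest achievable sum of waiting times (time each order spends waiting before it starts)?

47

FIFO (arrival order): A B C D E.
A: waits 0, runs 0→9
B: waits 9, runs 9→21
C: waits 21, runs 21→28
D: waits 28, runs 28→31
E: waits 31, runs 31→35
Sum = 0+9+21+28+31 = 89.
LPT (decreasing processing time): B A C E D.
B: waits 0, runs 0→12
A: waits 12, runs 12→21
C: waits 21, runs 21→28
E: waits 28, runs 28→32
D: waits 32, runs 32→35
Sum = 0+12+21+28+32 = 93.
SPT (increasing processing time): D E C A B.
D: waits 0, runs 0→3
E: waits 3, runs 3→7
C: waits 7, runs 7→14
A: waits 14, runs 14→23
B: waits 23, runs 23→35
Sum = 0+3+7+14+23 = 47.
EDD (increasing due date): D A B C E.
D: waits 0, runs 0→3
A: waits 3, runs 3→12
B: waits 12, runs 12→24
C: waits 24, runs 24→31
E: waits 31, runs 31→35
Sum = 0+3+12+24+31 = 70.
FIFO 89, LPT 93, SPT 47, EDD 70 → minimum 47.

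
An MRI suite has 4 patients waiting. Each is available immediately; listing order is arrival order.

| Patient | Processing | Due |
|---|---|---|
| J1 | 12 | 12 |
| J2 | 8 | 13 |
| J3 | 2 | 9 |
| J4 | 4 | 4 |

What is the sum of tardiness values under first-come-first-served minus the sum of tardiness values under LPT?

FIFO (arrival order): J1 J2 J3 J4.
J1: 0→12, due 12, tardiness 0
J2: 12→20, due 13, tardiness 7
J3: 20→22, due 9, tardiness 13
J4: 22→26, due 4, tardiness 22
Sum = 0+7+13+22 = 42.
LPT (decreasing processing time): J1 J2 J4 J3.
J1: 0→12, due 12, tardiness 0
J2: 12→20, due 13, tardiness 7
J4: 20→24, due 4, tardiness 20
J3: 24→26, due 9, tardiness 17
Sum = 0+7+20+17 = 44.
Difference = 42 − 44 = -2.

-2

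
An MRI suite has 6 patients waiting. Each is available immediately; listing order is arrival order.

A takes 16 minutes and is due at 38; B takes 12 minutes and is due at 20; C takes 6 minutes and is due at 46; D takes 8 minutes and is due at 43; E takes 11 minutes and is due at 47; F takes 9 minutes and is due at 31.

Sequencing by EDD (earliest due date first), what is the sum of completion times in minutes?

228

EDD (increasing due date): B F A D C E.
B: 0→12
F: 12→21
A: 21→37
D: 37→45
C: 45→51
E: 51→62
Sum = 12+21+37+45+51+62 = 228.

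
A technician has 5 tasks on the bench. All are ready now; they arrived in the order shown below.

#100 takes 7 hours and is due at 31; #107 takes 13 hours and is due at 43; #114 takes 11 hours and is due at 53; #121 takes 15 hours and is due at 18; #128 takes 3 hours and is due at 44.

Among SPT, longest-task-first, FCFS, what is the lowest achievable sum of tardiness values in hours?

SPT (increasing processing time): #128 #100 #114 #107 #121.
#128: 0→3, due 44, tardiness 0
#100: 3→10, due 31, tardiness 0
#114: 10→21, due 53, tardiness 0
#107: 21→34, due 43, tardiness 0
#121: 34→49, due 18, tardiness 31
Sum = 0+0+0+0+31 = 31.
LPT (decreasing processing time): #121 #107 #114 #100 #128.
#121: 0→15, due 18, tardiness 0
#107: 15→28, due 43, tardiness 0
#114: 28→39, due 53, tardiness 0
#100: 39→46, due 31, tardiness 15
#128: 46→49, due 44, tardiness 5
Sum = 0+0+0+15+5 = 20.
FIFO (arrival order): #100 #107 #114 #121 #128.
#100: 0→7, due 31, tardiness 0
#107: 7→20, due 43, tardiness 0
#114: 20→31, due 53, tardiness 0
#121: 31→46, due 18, tardiness 28
#128: 46→49, due 44, tardiness 5
Sum = 0+0+0+28+5 = 33.
SPT 31, LPT 20, FIFO 33 → minimum 20.

20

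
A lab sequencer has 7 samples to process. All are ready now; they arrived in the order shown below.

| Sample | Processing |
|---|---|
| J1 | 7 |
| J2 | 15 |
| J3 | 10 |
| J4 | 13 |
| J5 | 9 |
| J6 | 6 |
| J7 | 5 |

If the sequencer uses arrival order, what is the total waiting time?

220

FIFO (arrival order): J1 J2 J3 J4 J5 J6 J7.
J1: waits 0, runs 0→7
J2: waits 7, runs 7→22
J3: waits 22, runs 22→32
J4: waits 32, runs 32→45
J5: waits 45, runs 45→54
J6: waits 54, runs 54→60
J7: waits 60, runs 60→65
Sum = 0+7+22+32+45+54+60 = 220.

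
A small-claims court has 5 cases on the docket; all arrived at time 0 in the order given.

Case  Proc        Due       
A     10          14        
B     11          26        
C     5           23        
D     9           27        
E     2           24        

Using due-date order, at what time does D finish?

EDD (increasing due date): A C E B D.
A: 0→10
C: 10→15
E: 15→17
B: 17→28
D: 28→37

37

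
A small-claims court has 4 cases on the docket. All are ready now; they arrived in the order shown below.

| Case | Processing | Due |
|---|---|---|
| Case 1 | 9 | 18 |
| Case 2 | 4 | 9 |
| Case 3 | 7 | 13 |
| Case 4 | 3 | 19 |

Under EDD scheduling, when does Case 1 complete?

20

EDD (increasing due date): Case 2 Case 3 Case 1 Case 4.
Case 2: 0→4
Case 3: 4→11
Case 1: 11→20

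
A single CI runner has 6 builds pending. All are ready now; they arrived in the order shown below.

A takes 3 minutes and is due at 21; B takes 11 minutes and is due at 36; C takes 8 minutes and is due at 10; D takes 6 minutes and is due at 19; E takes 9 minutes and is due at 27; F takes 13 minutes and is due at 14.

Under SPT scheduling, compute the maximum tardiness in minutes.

SPT (increasing processing time): A D C E B F.
A: 0→3, due 21, tardiness 0
D: 3→9, due 19, tardiness 0
C: 9→17, due 10, tardiness 7
E: 17→26, due 27, tardiness 0
B: 26→37, due 36, tardiness 1
F: 37→50, due 14, tardiness 36
Maximum = 36.

36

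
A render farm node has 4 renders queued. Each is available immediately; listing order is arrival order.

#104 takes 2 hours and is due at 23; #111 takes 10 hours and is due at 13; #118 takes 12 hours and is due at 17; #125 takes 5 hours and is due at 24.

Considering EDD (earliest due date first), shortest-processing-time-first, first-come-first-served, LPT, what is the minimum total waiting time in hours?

EDD (increasing due date): #111 #118 #104 #125.
#111: waits 0, runs 0→10
#118: waits 10, runs 10→22
#104: waits 22, runs 22→24
#125: waits 24, runs 24→29
Sum = 0+10+22+24 = 56.
SPT (increasing processing time): #104 #125 #111 #118.
#104: waits 0, runs 0→2
#125: waits 2, runs 2→7
#111: waits 7, runs 7→17
#118: waits 17, runs 17→29
Sum = 0+2+7+17 = 26.
FIFO (arrival order): #104 #111 #118 #125.
#104: waits 0, runs 0→2
#111: waits 2, runs 2→12
#118: waits 12, runs 12→24
#125: waits 24, runs 24→29
Sum = 0+2+12+24 = 38.
LPT (decreasing processing time): #118 #111 #125 #104.
#118: waits 0, runs 0→12
#111: waits 12, runs 12→22
#125: waits 22, runs 22→27
#104: waits 27, runs 27→29
Sum = 0+12+22+27 = 61.
EDD 56, SPT 26, FIFO 38, LPT 61 → minimum 26.

26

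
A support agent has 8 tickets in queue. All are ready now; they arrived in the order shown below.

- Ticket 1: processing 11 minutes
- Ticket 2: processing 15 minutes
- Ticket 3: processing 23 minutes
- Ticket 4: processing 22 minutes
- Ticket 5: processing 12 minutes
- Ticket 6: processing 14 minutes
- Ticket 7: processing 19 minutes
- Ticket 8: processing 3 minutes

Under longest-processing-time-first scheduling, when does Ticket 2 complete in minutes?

LPT (decreasing processing time): Ticket 3 Ticket 4 Ticket 7 Ticket 2 Ticket 6 Ticket 5 Ticket 1 Ticket 8.
Ticket 3: 0→23
Ticket 4: 23→45
Ticket 7: 45→64
Ticket 2: 64→79

79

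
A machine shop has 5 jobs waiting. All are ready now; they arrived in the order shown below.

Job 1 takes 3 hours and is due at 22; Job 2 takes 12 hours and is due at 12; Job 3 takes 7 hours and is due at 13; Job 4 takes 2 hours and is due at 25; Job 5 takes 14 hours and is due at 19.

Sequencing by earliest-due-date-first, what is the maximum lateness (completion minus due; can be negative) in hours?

14

EDD (increasing due date): Job 2 Job 3 Job 5 Job 1 Job 4.
Job 2: 0→12, due 12, lateness 0
Job 3: 12→19, due 13, lateness 6
Job 5: 19→33, due 19, lateness 14
Job 1: 33→36, due 22, lateness 14
Job 4: 36→38, due 25, lateness 13
Maximum = 14.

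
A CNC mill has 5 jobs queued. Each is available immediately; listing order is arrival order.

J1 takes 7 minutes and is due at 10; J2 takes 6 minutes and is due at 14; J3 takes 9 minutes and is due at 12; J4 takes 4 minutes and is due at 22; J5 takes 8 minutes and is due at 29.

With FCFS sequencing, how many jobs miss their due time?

FIFO (arrival order): J1 J2 J3 J4 J5.
J1: 0→7, due 10, tardiness 0
J2: 7→13, due 14, tardiness 0
J3: 13→22, due 12, tardiness 10
J4: 22→26, due 22, tardiness 4
J5: 26→34, due 29, tardiness 5
Late jobs: 3.

3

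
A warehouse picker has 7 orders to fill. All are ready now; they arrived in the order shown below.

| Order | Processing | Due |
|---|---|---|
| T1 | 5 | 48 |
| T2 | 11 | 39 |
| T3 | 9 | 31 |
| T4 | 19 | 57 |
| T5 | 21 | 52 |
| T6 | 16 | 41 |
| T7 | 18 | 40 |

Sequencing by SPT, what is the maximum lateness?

47

SPT (increasing processing time): T1 T3 T2 T6 T7 T4 T5.
T1: 0→5, due 48, lateness -43
T3: 5→14, due 31, lateness -17
T2: 14→25, due 39, lateness -14
T6: 25→41, due 41, lateness 0
T7: 41→59, due 40, lateness 19
T4: 59→78, due 57, lateness 21
T5: 78→99, due 52, lateness 47
Maximum = 47.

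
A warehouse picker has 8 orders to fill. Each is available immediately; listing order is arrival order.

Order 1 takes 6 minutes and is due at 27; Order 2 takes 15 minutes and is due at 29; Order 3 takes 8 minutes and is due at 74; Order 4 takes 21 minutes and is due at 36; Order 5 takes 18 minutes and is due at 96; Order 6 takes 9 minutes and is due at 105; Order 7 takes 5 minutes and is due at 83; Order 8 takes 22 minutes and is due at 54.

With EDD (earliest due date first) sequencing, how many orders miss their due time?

2

EDD (increasing due date): Order 1 Order 2 Order 4 Order 8 Order 3 Order 7 Order 5 Order 6.
Order 1: 0→6, due 27, tardiness 0
Order 2: 6→21, due 29, tardiness 0
Order 4: 21→42, due 36, tardiness 6
Order 8: 42→64, due 54, tardiness 10
Order 3: 64→72, due 74, tardiness 0
Order 7: 72→77, due 83, tardiness 0
Order 5: 77→95, due 96, tardiness 0
Order 6: 95→104, due 105, tardiness 0
Late orders: 2.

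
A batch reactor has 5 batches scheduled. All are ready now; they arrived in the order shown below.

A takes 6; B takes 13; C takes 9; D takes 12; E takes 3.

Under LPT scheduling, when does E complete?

LPT (decreasing processing time): B D C A E.
B: 0→13
D: 13→25
C: 25→34
A: 34→40
E: 40→43

43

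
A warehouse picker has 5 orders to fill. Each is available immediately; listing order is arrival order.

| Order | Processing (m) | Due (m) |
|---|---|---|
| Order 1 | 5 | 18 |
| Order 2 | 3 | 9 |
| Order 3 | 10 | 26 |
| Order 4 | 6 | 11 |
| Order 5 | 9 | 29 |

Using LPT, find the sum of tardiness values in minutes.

LPT (decreasing processing time): Order 3 Order 5 Order 4 Order 1 Order 2.
Order 3: 0→10, due 26, tardiness 0
Order 5: 10→19, due 29, tardiness 0
Order 4: 19→25, due 11, tardiness 14
Order 1: 25→30, due 18, tardiness 12
Order 2: 30→33, due 9, tardiness 24
Sum = 0+0+14+12+24 = 50.

50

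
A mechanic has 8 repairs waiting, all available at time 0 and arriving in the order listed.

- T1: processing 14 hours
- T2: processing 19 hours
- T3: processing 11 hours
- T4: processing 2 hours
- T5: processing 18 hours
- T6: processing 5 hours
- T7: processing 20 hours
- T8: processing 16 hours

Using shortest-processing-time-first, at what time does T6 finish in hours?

7

SPT (increasing processing time): T4 T6 T3 T1 T8 T5 T2 T7.
T4: 0→2
T6: 2→7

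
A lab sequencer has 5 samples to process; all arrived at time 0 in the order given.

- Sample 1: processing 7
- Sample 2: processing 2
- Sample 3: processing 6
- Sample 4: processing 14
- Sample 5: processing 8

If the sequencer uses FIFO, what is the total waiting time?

60

FIFO (arrival order): Sample 1 Sample 2 Sample 3 Sample 4 Sample 5.
Sample 1: waits 0, runs 0→7
Sample 2: waits 7, runs 7→9
Sample 3: waits 9, runs 9→15
Sample 4: waits 15, runs 15→29
Sample 5: waits 29, runs 29→37
Sum = 0+7+9+15+29 = 60.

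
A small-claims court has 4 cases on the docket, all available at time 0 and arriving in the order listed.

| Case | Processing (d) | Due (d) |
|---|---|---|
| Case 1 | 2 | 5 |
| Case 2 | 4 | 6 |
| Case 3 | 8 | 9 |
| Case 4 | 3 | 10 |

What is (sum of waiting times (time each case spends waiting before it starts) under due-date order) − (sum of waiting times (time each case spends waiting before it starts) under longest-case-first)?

EDD (increasing due date): Case 1 Case 2 Case 3 Case 4.
Case 1: waits 0, runs 0→2
Case 2: waits 2, runs 2→6
Case 3: waits 6, runs 6→14
Case 4: waits 14, runs 14→17
Sum = 0+2+6+14 = 22.
LPT (decreasing processing time): Case 3 Case 2 Case 4 Case 1.
Case 3: waits 0, runs 0→8
Case 2: waits 8, runs 8→12
Case 4: waits 12, runs 12→15
Case 1: waits 15, runs 15→17
Sum = 0+8+12+15 = 35.
Difference = 22 − 35 = -13.

-13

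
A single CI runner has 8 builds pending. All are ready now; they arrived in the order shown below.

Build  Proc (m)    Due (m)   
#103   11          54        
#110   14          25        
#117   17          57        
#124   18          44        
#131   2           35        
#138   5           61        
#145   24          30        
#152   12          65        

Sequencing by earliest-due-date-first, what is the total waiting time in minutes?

EDD (increasing due date): #110 #145 #131 #124 #103 #117 #138 #152.
#110: waits 0, runs 0→14
#145: waits 14, runs 14→38
#131: waits 38, runs 38→40
#124: waits 40, runs 40→58
#103: waits 58, runs 58→69
#117: waits 69, runs 69→86
#138: waits 86, runs 86→91
#152: waits 91, runs 91→103
Sum = 0+14+38+40+58+69+86+91 = 396.

396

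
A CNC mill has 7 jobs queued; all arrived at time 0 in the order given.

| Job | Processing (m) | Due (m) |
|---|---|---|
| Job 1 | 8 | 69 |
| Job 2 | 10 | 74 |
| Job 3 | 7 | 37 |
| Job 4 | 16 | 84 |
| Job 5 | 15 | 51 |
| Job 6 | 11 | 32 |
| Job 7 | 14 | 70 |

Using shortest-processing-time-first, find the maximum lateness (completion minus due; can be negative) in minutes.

SPT (increasing processing time): Job 3 Job 1 Job 2 Job 6 Job 7 Job 5 Job 4.
Job 3: 0→7, due 37, lateness -30
Job 1: 7→15, due 69, lateness -54
Job 2: 15→25, due 74, lateness -49
Job 6: 25→36, due 32, lateness 4
Job 7: 36→50, due 70, lateness -20
Job 5: 50→65, due 51, lateness 14
Job 4: 65→81, due 84, lateness -3
Maximum = 14.

14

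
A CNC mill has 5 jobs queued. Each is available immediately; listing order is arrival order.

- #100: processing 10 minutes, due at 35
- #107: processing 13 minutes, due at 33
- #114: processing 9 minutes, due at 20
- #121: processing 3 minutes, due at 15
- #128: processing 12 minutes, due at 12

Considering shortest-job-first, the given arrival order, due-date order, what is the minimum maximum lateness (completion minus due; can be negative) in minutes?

12

SPT (increasing processing time): #121 #114 #100 #128 #107.
#121: 0→3, due 15, lateness -12
#114: 3→12, due 20, lateness -8
#100: 12→22, due 35, lateness -13
#128: 22→34, due 12, lateness 22
#107: 34→47, due 33, lateness 14
Maximum = 22.
FIFO (arrival order): #100 #107 #114 #121 #128.
#100: 0→10, due 35, lateness -25
#107: 10→23, due 33, lateness -10
#114: 23→32, due 20, lateness 12
#121: 32→35, due 15, lateness 20
#128: 35→47, due 12, lateness 35
Maximum = 35.
EDD (increasing due date): #128 #121 #114 #107 #100.
#128: 0→12, due 12, lateness 0
#121: 12→15, due 15, lateness 0
#114: 15→24, due 20, lateness 4
#107: 24→37, due 33, lateness 4
#100: 37→47, due 35, lateness 12
Maximum = 12.
SPT 22, FIFO 35, EDD 12 → minimum 12.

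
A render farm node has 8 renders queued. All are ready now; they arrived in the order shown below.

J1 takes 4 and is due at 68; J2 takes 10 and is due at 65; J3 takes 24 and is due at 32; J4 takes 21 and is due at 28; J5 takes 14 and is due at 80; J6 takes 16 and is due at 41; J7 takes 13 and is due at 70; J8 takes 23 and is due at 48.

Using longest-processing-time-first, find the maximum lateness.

LPT (decreasing processing time): J3 J8 J4 J6 J5 J7 J2 J1.
J3: 0→24, due 32, lateness -8
J8: 24→47, due 48, lateness -1
J4: 47→68, due 28, lateness 40
J6: 68→84, due 41, lateness 43
J5: 84→98, due 80, lateness 18
J7: 98→111, due 70, lateness 41
J2: 111→121, due 65, lateness 56
J1: 121→125, due 68, lateness 57
Maximum = 57.

57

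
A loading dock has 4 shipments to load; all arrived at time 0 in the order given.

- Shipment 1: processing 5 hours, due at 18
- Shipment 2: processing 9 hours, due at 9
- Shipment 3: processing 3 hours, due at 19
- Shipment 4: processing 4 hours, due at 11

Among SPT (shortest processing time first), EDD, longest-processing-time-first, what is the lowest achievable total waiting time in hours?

22

SPT (increasing processing time): Shipment 3 Shipment 4 Shipment 1 Shipment 2.
Shipment 3: waits 0, runs 0→3
Shipment 4: waits 3, runs 3→7
Shipment 1: waits 7, runs 7→12
Shipment 2: waits 12, runs 12→21
Sum = 0+3+7+12 = 22.
EDD (increasing due date): Shipment 2 Shipment 4 Shipment 1 Shipment 3.
Shipment 2: waits 0, runs 0→9
Shipment 4: waits 9, runs 9→13
Shipment 1: waits 13, runs 13→18
Shipment 3: waits 18, runs 18→21
Sum = 0+9+13+18 = 40.
LPT (decreasing processing time): Shipment 2 Shipment 1 Shipment 4 Shipment 3.
Shipment 2: waits 0, runs 0→9
Shipment 1: waits 9, runs 9→14
Shipment 4: waits 14, runs 14→18
Shipment 3: waits 18, runs 18→21
Sum = 0+9+14+18 = 41.
SPT 22, EDD 40, LPT 41 → minimum 22.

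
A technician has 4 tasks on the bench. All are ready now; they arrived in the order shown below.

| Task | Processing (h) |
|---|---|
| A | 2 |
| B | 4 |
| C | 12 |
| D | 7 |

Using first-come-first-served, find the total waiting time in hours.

FIFO (arrival order): A B C D.
A: waits 0, runs 0→2
B: waits 2, runs 2→6
C: waits 6, runs 6→18
D: waits 18, runs 18→25
Sum = 0+2+6+18 = 26.

26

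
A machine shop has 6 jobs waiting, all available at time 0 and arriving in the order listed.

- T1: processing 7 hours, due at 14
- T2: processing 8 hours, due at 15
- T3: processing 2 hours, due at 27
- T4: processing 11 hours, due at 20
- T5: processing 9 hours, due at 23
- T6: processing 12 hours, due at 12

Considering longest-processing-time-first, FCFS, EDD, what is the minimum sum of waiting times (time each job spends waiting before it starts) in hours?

104

LPT (decreasing processing time): T6 T4 T5 T2 T1 T3.
T6: waits 0, runs 0→12
T4: waits 12, runs 12→23
T5: waits 23, runs 23→32
T2: waits 32, runs 32→40
T1: waits 40, runs 40→47
T3: waits 47, runs 47→49
Sum = 0+12+23+32+40+47 = 154.
FIFO (arrival order): T1 T2 T3 T4 T5 T6.
T1: waits 0, runs 0→7
T2: waits 7, runs 7→15
T3: waits 15, runs 15→17
T4: waits 17, runs 17→28
T5: waits 28, runs 28→37
T6: waits 37, runs 37→49
Sum = 0+7+15+17+28+37 = 104.
EDD (increasing due date): T6 T1 T2 T4 T5 T3.
T6: waits 0, runs 0→12
T1: waits 12, runs 12→19
T2: waits 19, runs 19→27
T4: waits 27, runs 27→38
T5: waits 38, runs 38→47
T3: waits 47, runs 47→49
Sum = 0+12+19+27+38+47 = 143.
LPT 154, FIFO 104, EDD 143 → minimum 104.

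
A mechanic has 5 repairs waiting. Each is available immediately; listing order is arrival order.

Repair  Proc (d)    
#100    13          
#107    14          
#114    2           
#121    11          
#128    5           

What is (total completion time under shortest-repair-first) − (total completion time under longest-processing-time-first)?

SPT (increasing processing time): #114 #128 #121 #100 #107.
#114: 0→2
#128: 2→7
#121: 7→18
#100: 18→31
#107: 31→45
Sum = 2+7+18+31+45 = 103.
LPT (decreasing processing time): #107 #100 #121 #128 #114.
#107: 0→14
#100: 14→27
#121: 27→38
#128: 38→43
#114: 43→45
Sum = 14+27+38+43+45 = 167.
Difference = 103 − 167 = -64.

-64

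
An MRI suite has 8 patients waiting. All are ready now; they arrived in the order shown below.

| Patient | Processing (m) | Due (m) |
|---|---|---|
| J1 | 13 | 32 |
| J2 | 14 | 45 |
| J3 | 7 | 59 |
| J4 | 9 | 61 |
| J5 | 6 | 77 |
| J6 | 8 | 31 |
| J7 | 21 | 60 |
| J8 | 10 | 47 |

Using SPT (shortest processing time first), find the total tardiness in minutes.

SPT (increasing processing time): J5 J3 J6 J4 J8 J1 J2 J7.
J5: 0→6, due 77, tardiness 0
J3: 6→13, due 59, tardiness 0
J6: 13→21, due 31, tardiness 0
J4: 21→30, due 61, tardiness 0
J8: 30→40, due 47, tardiness 0
J1: 40→53, due 32, tardiness 21
J2: 53→67, due 45, tardiness 22
J7: 67→88, due 60, tardiness 28
Sum = 0+0+0+0+0+21+22+28 = 71.

71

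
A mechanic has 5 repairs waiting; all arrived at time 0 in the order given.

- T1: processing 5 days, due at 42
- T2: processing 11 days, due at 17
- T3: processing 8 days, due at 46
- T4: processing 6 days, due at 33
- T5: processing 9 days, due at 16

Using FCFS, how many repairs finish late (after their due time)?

FIFO (arrival order): T1 T2 T3 T4 T5.
T1: 0→5, due 42, tardiness 0
T2: 5→16, due 17, tardiness 0
T3: 16→24, due 46, tardiness 0
T4: 24→30, due 33, tardiness 0
T5: 30→39, due 16, tardiness 23
Late repairs: 1.

1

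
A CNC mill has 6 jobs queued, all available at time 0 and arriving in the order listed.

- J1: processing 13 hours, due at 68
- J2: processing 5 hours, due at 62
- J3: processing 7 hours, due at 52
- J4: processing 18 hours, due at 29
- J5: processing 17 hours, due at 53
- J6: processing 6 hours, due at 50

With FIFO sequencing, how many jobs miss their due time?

FIFO (arrival order): J1 J2 J3 J4 J5 J6.
J1: 0→13, due 68, tardiness 0
J2: 13→18, due 62, tardiness 0
J3: 18→25, due 52, tardiness 0
J4: 25→43, due 29, tardiness 14
J5: 43→60, due 53, tardiness 7
J6: 60→66, due 50, tardiness 16
Late jobs: 3.

3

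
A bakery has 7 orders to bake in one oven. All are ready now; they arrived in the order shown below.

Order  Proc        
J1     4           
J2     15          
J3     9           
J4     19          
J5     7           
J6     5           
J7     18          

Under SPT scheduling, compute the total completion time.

229

SPT (increasing processing time): J1 J6 J5 J3 J2 J7 J4.
J1: 0→4
J6: 4→9
J5: 9→16
J3: 16→25
J2: 25→40
J7: 40→58
J4: 58→77
Sum = 4+9+16+25+40+58+77 = 229.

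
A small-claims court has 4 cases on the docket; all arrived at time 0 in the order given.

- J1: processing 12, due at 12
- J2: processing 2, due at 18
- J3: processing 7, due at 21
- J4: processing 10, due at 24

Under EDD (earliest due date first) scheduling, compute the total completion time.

78

EDD (increasing due date): J1 J2 J3 J4.
J1: 0→12
J2: 12→14
J3: 14→21
J4: 21→31
Sum = 12+14+21+31 = 78.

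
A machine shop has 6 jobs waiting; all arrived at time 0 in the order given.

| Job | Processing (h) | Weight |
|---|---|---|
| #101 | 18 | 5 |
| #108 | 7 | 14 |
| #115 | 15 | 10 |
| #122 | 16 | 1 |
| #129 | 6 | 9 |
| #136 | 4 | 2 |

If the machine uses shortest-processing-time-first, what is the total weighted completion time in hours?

1034

SPT (increasing processing time): #136 #129 #108 #115 #122 #101.
#136: finishes 4, weight 2, w·C = 8
#129: finishes 10, weight 9, w·C = 90
#108: finishes 17, weight 14, w·C = 238
#115: finishes 32, weight 10, w·C = 320
#122: finishes 48, weight 1, w·C = 48
#101: finishes 66, weight 5, w·C = 330
Sum = 8+90+238+320+48+330 = 1034.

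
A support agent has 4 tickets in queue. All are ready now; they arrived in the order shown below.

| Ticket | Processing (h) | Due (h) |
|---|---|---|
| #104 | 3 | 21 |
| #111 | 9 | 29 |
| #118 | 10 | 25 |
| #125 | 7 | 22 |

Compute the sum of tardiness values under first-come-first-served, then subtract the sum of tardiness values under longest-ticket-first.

FIFO (arrival order): #104 #111 #118 #125.
#104: 0→3, due 21, tardiness 0
#111: 3→12, due 29, tardiness 0
#118: 12→22, due 25, tardiness 0
#125: 22→29, due 22, tardiness 7
Sum = 0+0+0+7 = 7.
LPT (decreasing processing time): #118 #111 #125 #104.
#118: 0→10, due 25, tardiness 0
#111: 10→19, due 29, tardiness 0
#125: 19→26, due 22, tardiness 4
#104: 26→29, due 21, tardiness 8
Sum = 0+0+4+8 = 12.
Difference = 7 − 12 = -5.

-5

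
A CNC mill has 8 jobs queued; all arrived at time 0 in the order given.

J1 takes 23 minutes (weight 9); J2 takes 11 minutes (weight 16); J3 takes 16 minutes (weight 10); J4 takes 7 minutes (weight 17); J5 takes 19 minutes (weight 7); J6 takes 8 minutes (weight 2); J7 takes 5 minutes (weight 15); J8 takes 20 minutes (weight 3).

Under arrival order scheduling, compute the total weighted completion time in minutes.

4582

FIFO (arrival order): J1 J2 J3 J4 J5 J6 J7 J8.
J1: finishes 23, weight 9, w·C = 207
J2: finishes 34, weight 16, w·C = 544
J3: finishes 50, weight 10, w·C = 500
J4: finishes 57, weight 17, w·C = 969
J5: finishes 76, weight 7, w·C = 532
J6: finishes 84, weight 2, w·C = 168
J7: finishes 89, weight 15, w·C = 1335
J8: finishes 109, weight 3, w·C = 327
Sum = 207+544+500+969+532+168+1335+327 = 4582.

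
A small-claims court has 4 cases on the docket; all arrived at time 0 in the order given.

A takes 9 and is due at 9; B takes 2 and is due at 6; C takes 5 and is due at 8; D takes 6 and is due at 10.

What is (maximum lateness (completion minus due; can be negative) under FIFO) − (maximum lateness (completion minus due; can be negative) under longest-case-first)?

-4

FIFO (arrival order): A B C D.
A: 0→9, due 9, lateness 0
B: 9→11, due 6, lateness 5
C: 11→16, due 8, lateness 8
D: 16→22, due 10, lateness 12
Maximum = 12.
LPT (decreasing processing time): A D C B.
A: 0→9, due 9, lateness 0
D: 9→15, due 10, lateness 5
C: 15→20, due 8, lateness 12
B: 20→22, due 6, lateness 16
Maximum = 16.
Difference = 12 − 16 = -4.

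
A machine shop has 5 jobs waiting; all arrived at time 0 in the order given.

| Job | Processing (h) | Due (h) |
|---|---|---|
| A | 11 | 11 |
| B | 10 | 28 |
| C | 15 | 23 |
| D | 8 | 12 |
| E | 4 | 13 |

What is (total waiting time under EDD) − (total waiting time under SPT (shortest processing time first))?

EDD (increasing due date): A D E C B.
A: waits 0, runs 0→11
D: waits 11, runs 11→19
E: waits 19, runs 19→23
C: waits 23, runs 23→38
B: waits 38, runs 38→48
Sum = 0+11+19+23+38 = 91.
SPT (increasing processing time): E D B A C.
E: waits 0, runs 0→4
D: waits 4, runs 4→12
B: waits 12, runs 12→22
A: waits 22, runs 22→33
C: waits 33, runs 33→48
Sum = 0+4+12+22+33 = 71.
Difference = 91 − 71 = 20.

20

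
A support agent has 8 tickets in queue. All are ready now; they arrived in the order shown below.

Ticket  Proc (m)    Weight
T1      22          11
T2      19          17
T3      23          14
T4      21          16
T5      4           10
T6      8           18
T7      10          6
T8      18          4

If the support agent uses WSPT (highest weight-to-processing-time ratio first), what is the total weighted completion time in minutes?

4852

WSPT (decreasing weight/processing-time ratio): T5 T6 T2 T4 T3 T7 T1 T8.
T5: finishes 4, weight 10, w·C = 40
T6: finishes 12, weight 18, w·C = 216
T2: finishes 31, weight 17, w·C = 527
T4: finishes 52, weight 16, w·C = 832
T3: finishes 75, weight 14, w·C = 1050
T7: finishes 85, weight 6, w·C = 510
T1: finishes 107, weight 11, w·C = 1177
T8: finishes 125, weight 4, w·C = 500
Sum = 40+216+527+832+1050+510+1177+500 = 4852.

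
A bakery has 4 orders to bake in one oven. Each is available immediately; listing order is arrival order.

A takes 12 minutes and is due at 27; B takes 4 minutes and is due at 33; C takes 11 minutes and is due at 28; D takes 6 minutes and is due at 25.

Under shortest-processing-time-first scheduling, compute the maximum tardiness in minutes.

SPT (increasing processing time): B D C A.
B: 0→4, due 33, tardiness 0
D: 4→10, due 25, tardiness 0
C: 10→21, due 28, tardiness 0
A: 21→33, due 27, tardiness 6
Maximum = 6.

6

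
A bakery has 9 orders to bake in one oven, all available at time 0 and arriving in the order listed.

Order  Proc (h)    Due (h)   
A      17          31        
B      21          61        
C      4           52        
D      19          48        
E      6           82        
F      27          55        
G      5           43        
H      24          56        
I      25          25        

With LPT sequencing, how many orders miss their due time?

8

LPT (decreasing processing time): F I H B D A E G C.
F: 0→27, due 55, tardiness 0
I: 27→52, due 25, tardiness 27
H: 52→76, due 56, tardiness 20
B: 76→97, due 61, tardiness 36
D: 97→116, due 48, tardiness 68
A: 116→133, due 31, tardiness 102
E: 133→139, due 82, tardiness 57
G: 139→144, due 43, tardiness 101
C: 144→148, due 52, tardiness 96
Late orders: 8.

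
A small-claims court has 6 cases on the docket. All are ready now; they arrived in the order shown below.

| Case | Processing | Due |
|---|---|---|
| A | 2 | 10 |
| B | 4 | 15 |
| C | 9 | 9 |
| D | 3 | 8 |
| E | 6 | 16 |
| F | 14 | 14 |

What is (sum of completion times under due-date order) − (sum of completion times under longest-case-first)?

EDD (increasing due date): D C A F B E.
D: 0→3
C: 3→12
A: 12→14
F: 14→28
B: 28→32
E: 32→38
Sum = 3+12+14+28+32+38 = 127.
LPT (decreasing processing time): F C E B D A.
F: 0→14
C: 14→23
E: 23→29
B: 29→33
D: 33→36
A: 36→38
Sum = 14+23+29+33+36+38 = 173.
Difference = 127 − 173 = -46.

-46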